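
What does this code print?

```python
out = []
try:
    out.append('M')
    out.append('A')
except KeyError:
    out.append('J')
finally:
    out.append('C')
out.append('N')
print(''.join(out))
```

Execution trace: 'M' (try body) → 'A' (try body, no exception) → 'C' (finally) → 'N' (after the try/except). Output: MACN

Answer: MACN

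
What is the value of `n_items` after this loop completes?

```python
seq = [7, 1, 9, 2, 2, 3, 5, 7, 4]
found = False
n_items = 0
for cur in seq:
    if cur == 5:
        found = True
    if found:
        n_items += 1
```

Count elements after first 5 in [7, 1, 9, 2, 2, 3, 5, 7, 4]
`n_items` takes the values: 0 → 1 → 2 → 3

Answer: 3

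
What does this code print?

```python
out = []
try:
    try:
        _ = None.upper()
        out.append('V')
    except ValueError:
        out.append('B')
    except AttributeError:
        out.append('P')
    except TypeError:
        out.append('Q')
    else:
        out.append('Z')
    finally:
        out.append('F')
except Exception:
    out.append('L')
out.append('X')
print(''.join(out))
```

Execution trace: 'P' (inner except AttributeError) → 'F' (inner finally) → 'X' (after the try/except). Output: PFX

Answer: PFX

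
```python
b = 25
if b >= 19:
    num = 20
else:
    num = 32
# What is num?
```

Trace:
`b = 25` → b = 25
`if b >= 19: ...` → b >= 19 is True → num = 20
So num = 20

Answer: 20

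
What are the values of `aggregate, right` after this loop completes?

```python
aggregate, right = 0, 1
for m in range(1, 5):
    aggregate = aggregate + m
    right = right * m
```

Sum and factorial of 1 to 4
`aggregate, right` takes the values: (0, 1) → (1, 1) → (3, 1) → (3, 2) → (6, 2) → (6, 6) → (10, 6) → (10, 24)

Answer: 10, 24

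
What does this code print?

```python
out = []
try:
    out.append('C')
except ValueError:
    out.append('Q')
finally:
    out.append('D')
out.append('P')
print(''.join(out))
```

Execution trace: 'C' (try body, no exception) → 'D' (finally) → 'P' (after the try/except). Output: CDP

Answer: CDP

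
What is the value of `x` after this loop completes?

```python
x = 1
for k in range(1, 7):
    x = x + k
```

Start at 1, add 1 through 6
`x` takes the values: 1 → 2 → 4 → 7 → 11 → 16 → 22

Answer: 22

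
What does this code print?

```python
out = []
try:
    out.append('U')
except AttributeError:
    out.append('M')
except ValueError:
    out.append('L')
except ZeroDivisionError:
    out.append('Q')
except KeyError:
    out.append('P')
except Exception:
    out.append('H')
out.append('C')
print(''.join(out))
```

Execution trace: 'U' (try body, no exception) → 'C' (after the try/except). Output: UC

Answer: UC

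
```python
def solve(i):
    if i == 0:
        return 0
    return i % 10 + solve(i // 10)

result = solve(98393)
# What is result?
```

Sum of digits of 98393: 3 + 9 + 3 + 8 + 9 = 32

Answer: 32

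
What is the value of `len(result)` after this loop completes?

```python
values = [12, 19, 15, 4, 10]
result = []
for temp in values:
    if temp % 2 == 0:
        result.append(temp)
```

Count even numbers in [12, 19, 15, 4, 10]
`result` takes the values: [] → [12] → [12, 4] → [12, 4, 10]
So `len(result)` = 3

Answer: 3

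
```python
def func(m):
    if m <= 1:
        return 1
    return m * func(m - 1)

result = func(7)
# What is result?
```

func(7) = 7 * 6 * 5 * 4 * 3 * 2 * 1 = 5040

Answer: 5040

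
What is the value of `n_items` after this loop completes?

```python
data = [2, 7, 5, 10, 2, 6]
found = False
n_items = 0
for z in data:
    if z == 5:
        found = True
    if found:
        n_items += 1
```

Count elements after first 5 in [2, 7, 5, 10, 2, 6]
`n_items` takes the values: 0 → 1 → 2 → 3 → 4

Answer: 4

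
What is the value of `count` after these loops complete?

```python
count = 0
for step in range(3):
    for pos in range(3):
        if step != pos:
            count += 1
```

3² - 3 (exclude diagonal)
`count` takes the values: 0 → 1 → 2 → 3 → 4 → 5 → 6

Answer: 6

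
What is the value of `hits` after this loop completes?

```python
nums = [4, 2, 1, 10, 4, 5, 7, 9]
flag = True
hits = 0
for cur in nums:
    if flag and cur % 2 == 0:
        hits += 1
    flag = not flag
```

Count even values at even positions
`hits` takes the values: 0 → 1 → 2

Answer: 2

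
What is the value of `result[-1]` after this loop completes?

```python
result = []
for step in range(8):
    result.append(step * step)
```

Last element of squares 0 to 7
`result` takes the values: [] → [0] → [0, 1] → [0, 1, 4] → [0, 1, 4, 9] → [0, 1, 4, 9, 16] → [0, 1, 4, 9, 16, 25] → [0, 1, 4, 9, 16, 25, 36] → [0, 1, 4, 9, 16, 25, 36, 49]
So `result[-1]` = 49

Answer: 49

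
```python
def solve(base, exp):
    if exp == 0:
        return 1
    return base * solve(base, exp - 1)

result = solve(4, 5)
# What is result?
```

solve(4, 5) = 4 * 4 * 4 * 4 * 4 = 1024

Answer: 1024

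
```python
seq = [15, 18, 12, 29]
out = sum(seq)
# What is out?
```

Trace:
`seq = [15, 18, 12, 29]` → seq = [15, 18, 12, 29]
`out = sum(seq)` → out = 74
So out = 74

Answer: 74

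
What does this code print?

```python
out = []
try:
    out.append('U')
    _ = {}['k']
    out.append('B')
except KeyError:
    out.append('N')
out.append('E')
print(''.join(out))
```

Execution trace: 'U' (try body) → 'N' (except KeyError) → 'E' (after the try/except). Output: UNE

Answer: UNE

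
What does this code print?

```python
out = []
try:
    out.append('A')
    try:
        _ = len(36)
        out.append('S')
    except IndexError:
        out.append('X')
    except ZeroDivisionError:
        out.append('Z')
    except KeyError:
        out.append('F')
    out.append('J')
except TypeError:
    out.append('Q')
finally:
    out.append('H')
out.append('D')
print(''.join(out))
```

Execution trace: 'A' (try body) → 'Q' (except TypeError) → 'H' (finally) → 'D' (after the try/except). Output: AQHD

Answer: AQHD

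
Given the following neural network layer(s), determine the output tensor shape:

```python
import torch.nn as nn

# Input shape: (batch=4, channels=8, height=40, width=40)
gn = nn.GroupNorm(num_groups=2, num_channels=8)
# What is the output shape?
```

Input: (4, 8, 40, 40) -> Output: (4, 8, 40, 40)

Answer: (4, 8, 40, 40)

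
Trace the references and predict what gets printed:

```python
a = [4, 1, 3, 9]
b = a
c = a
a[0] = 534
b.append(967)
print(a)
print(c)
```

Key concept: multiple aliases.
Step by step:
`a = [4, 1, 3, 9]` → a = [4, 1, 3, 9]
`b = a` → b = [4, 1, 3, 9] (same object as a)
`c = a` → c = [4, 1, 3, 9] (same object as a, b)
`a[0] = 534` → a = [534, 1, 3, 9] (same object as b, c); b = [534, 1, 3, 9] (same object as a, c); c = [534, 1, 3, 9] (same object as a, b)
`b.append(967)` → a = [534, 1, 3, 9, 967] (same object as b, c); b = [534, 1, 3, 9, 967] (same object as a, c); c = [534, 1, 3, 9, 967] (same object as a, b)
`print(a)` → prints [534, 1, 3, 9, 967]
`print(c)` → prints [534, 1, 3, 9, 967]

Answer:
[534, 1, 3, 9, 967]
[534, 1, 3, 9, 967]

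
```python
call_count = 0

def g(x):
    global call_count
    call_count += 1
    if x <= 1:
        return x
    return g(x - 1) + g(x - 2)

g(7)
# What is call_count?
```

Calls(x) = 1 + Calls(x-1) + Calls(x-2); Calls(0)=Calls(1)=1. For x=7 this gives 41.

Answer: 41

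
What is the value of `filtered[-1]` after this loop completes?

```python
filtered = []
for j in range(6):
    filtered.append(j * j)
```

Last element of squares 0 to 5
`filtered` takes the values: [] → [0] → [0, 1] → [0, 1, 4] → [0, 1, 4, 9] → [0, 1, 4, 9, 16] → [0, 1, 4, 9, 16, 25]
So `filtered[-1]` = 25

Answer: 25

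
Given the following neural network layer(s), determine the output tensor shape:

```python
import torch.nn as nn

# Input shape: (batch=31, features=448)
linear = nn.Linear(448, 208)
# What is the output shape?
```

Input: (31, 448) -> Output: (31, 208)

Answer: (31, 208)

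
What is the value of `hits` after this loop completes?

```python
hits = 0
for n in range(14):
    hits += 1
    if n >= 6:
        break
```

Loop breaks when n reaches 6, hits is 7
`hits` takes the values: 0 → 1 → 2 → 3 → 4 → 5 → 6 → 7

Answer: 7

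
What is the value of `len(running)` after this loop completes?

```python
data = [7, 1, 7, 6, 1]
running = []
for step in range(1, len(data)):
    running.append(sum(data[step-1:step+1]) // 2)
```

Number of 2-element averages
`running` takes the values: [] → [4] → [4, 4] → [4, 4, 6] → [4, 4, 6, 3]
So `len(running)` = 4

Answer: 4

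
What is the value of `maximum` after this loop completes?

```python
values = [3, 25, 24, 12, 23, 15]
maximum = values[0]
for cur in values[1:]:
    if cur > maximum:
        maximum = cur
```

Maximum of [3, 25, 24, 12, 23, 15]
`maximum` takes the values: 3 → 25

Answer: 25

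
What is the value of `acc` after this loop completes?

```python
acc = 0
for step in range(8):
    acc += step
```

Sum of 0 to 7 = 28
`acc` takes the values: 0 → 1 → 3 → 6 → 10 → 15 → 21 → 28

Answer: 28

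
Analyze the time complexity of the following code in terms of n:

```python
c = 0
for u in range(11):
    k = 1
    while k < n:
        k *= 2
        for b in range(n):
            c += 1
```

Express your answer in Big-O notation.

Each loop level contributes: 1 × log n × n. Multiplying the contributions gives O(n log n).

Answer: O(n log n)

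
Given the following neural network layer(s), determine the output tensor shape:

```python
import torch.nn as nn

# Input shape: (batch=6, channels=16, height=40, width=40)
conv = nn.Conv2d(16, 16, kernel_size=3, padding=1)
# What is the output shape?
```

Input: (6, 16, 40, 40) -> Output: (6, 16, 40, 40)

Answer: (6, 16, 40, 40)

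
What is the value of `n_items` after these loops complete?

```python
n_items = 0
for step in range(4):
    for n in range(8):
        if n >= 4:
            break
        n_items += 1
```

Inner breaks at 4, outer runs 4 times
`n_items` takes the values: 0 → 1 → 2 → 3 → 4 → 5 → 6 → 7 → 8 → 9 → 10 → 11 → 12 → 13 → 14 → 15 → 16

Answer: 16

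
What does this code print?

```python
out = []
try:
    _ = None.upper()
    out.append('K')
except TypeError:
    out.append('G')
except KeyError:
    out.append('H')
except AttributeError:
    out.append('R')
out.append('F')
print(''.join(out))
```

Execution trace: 'R' (except AttributeError) → 'F' (after the try/except). Output: RF

Answer: RF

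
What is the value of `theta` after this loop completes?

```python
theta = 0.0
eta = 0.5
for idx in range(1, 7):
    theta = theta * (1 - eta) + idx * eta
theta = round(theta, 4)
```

Moving average with lr=0.5
`theta` takes the values: 0.0 → 0.5 → 1.25 → 2.125 → 3.0625 → 4.03125 → 5.015625 → 5.0156

Answer: 5.0156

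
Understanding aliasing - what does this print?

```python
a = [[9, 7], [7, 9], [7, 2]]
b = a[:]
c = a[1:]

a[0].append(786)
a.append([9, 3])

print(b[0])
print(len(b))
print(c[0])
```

Key concept: slice with nested mutation.
Step by step:
`a = [[9, 7], [7, 9], [7, 2]]` → a = [[9, 7], [7, 9], [7, 2]]
`b = a[:]` → b = [[9, 7], [7, 9], [7, 2]]
`c = a[1:]` → c = [[7, 9], [7, 2]]
`a[0].append(786)` → a = [[9, 7, 786], [7, 9], [7, 2]]; b = [[9, 7, 786], [7, 9], [7, 2]]
`a.append([9, 3])` → a = [[9, 7, 786], [7, 9], [7, 2], [9, 3]]
`print(b[0])` → prints [9, 7, 786]
`print(len(b))` → prints 3
`print(c[0])` → prints [7, 9]

Answer:
[9, 7, 786]
3
[7, 9]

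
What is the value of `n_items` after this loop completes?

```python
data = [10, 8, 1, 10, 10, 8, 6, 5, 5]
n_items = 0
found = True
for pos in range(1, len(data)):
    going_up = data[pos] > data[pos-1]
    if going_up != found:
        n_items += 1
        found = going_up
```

Count direction changes in [10, 8, 1, 10, 10, 8, 6, 5, 5]
`n_items` takes the values: 0 → 1 → 2 → 3

Answer: 3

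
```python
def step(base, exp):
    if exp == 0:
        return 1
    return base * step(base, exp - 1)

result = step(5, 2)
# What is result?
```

step(5, 2) = 5 * 5 = 25

Answer: 25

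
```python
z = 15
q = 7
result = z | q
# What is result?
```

Trace:
`z = 15` → z = 15
`q = 7` → q = 7
`result = z | q` → result = 15
So result = 15

Answer: 15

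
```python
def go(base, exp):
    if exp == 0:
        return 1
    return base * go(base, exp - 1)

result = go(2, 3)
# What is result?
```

go(2, 3) = 2 * 2 * 2 = 8

Answer: 8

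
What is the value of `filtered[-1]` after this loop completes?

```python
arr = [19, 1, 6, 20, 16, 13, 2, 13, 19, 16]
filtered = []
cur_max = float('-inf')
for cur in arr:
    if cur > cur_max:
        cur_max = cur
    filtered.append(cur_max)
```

Running max ends at 20
`filtered` takes the values: [] → [19] → [19, 19] → [19, 19, 19] → [19, 19, 19, 20] → [19, 19, 19, 20, 20] → [19, 19, 19, 20, 20, 20] → [19, 19, 19, 20, 20, 20, 20] → [19, 19, 19, 20, 20, 20, 20, 20] → [19, 19, 19, 20, 20, 20, 20, 20, 20] → [19, 19, 19, 20, 20, 20, 20, 20, 20, 20]
So `filtered[-1]` = 20

Answer: 20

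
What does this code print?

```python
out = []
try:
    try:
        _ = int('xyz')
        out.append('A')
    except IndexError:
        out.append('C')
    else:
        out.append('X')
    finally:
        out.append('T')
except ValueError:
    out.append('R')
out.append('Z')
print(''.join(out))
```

Execution trace: 'T' (inner finally) → 'R' (outer except ValueError) → 'Z' (after the try/except). Output: TRZ

Answer: TRZ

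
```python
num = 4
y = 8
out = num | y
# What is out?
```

Trace:
`num = 4` → num = 4
`y = 8` → y = 8
`out = num | y` → out = 12
So out = 12

Answer: 12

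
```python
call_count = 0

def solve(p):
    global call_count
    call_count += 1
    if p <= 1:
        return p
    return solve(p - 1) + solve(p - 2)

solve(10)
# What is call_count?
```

Calls(p) = 1 + Calls(p-1) + Calls(p-2); Calls(0)=Calls(1)=1. For p=10 this gives 177.

Answer: 177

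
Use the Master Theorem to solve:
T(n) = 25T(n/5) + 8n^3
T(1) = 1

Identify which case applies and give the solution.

a=25, b=5, f(n)=8n^3. log_5(25) = 2. Since c=3 > 2 and the regularity condition holds (25(n/5)^3 = (25/5^3)n^3 with 25/5^3 < 1), Case 3 applies: T(n) = Θ(f(n)) = O(n^3).

Answer: O(n^3) - Case 3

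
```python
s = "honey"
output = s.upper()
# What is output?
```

Trace:
`s = "honey"` → s = 'honey'
`output = s.upper()` → output = 'HONEY'
So output = 'HONEY'

Answer: 'HONEY'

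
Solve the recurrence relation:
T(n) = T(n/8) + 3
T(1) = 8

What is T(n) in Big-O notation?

Each step divides n by 8 and adds 3. After log_8(n) steps we reach T(1)=8. So T(n) = 3·log_8(n) + 8 = O(log n).

Answer: O(log n)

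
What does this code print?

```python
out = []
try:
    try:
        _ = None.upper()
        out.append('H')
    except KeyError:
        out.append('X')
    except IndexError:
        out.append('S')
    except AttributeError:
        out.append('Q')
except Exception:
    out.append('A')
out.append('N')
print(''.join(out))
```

Execution trace: 'Q' (inner except AttributeError) → 'N' (after the try/except). Output: QN

Answer: QN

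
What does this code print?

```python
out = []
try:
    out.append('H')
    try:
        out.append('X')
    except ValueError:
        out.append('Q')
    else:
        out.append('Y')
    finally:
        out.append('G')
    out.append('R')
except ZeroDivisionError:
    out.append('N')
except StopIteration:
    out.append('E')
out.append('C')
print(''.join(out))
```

Execution trace: 'H' (try body) → 'X' (inner try body, no exception) → 'Y' (inner else) → 'G' (inner finally) → 'R' (try body, no exception) → 'C' (after the try/except). Output: HXYGRC

Answer: HXYGRC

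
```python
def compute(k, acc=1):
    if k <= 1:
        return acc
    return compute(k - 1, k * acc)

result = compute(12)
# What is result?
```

Accumulator trace (n, acc): (12, 1) -> (11, 12) -> (10, 132) -> (9, 1320) -> (8, 11880) -> (7, 95040) -> (6, 665280) -> (5, 3991680) -> (4, 19958400) -> (3, 79833600) -> (2, 239500800) -> (1, 479001600) -> return 479001600

Answer: 479001600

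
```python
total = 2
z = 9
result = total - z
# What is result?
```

Trace:
`total = 2` → total = 2
`z = 9` → z = 9
`result = total - z` → result = -7
So result = -7

Answer: -7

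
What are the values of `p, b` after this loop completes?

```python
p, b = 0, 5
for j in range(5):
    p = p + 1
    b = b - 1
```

p goes 0→5, b goes 5→0
`p, b` takes the values: (0, 5) → (1, 5) → (1, 4) → (2, 4) → (2, 3) → (3, 3) → (3, 2) → (4, 2) → (4, 1) → (5, 1) → (5, 0)

Answer: 5, 0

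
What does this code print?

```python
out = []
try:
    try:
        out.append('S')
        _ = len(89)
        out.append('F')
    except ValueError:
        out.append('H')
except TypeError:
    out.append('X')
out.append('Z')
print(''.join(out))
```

Execution trace: 'S' (try body) → 'X' (outer except TypeError) → 'Z' (after the try/except). Output: SXZ

Answer: SXZ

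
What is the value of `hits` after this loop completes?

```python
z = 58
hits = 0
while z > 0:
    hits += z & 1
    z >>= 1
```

Count set bits in 58 (binary: 0b111010)
`hits` takes the values: 0 → 1 → 2 → 3 → 4

Answer: 4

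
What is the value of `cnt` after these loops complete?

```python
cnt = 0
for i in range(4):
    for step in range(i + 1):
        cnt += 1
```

Triangle: 1 + 2 + ... + 4
`cnt` takes the values: 0 → 1 → 2 → 3 → 4 → 5 → 6 → 7 → 8 → 9 → 10

Answer: 10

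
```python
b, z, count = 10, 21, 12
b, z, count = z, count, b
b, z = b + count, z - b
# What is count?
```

Trace:
`b, z, count = 10, 21, 12` → b = 10; z = 21; count = 12
`b, z, count = z, count, b` → b = 21; z = 12; count = 10
`b, z = b + count, z - b` → b = 31; z = -9
So count = 10

Answer: 10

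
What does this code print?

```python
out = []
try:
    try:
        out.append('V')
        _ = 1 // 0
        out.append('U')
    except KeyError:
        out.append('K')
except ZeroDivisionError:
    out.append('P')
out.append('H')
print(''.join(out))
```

Execution trace: 'V' (try body) → 'P' (outer except ZeroDivisionError) → 'H' (after the try/except). Output: VPH

Answer: VPH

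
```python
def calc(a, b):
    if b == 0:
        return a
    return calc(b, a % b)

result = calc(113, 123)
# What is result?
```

calc(113, 123) -> calc(123, 113) -> calc(113, 10) -> calc(10, 3) -> calc(3, 1) -> calc(1, 0) -> 1

Answer: 1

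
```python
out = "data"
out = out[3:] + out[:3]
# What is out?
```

Trace:
`out = "data"` → out = 'data'
`out = out[3:] + out[:3]` → out = 'adat'
So out = 'adat'

Answer: 'adat'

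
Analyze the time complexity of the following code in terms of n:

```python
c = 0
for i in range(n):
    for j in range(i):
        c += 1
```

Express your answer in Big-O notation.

Each loop level contributes: n × n. Multiplying the contributions gives O(n^2).

Answer: O(n^2)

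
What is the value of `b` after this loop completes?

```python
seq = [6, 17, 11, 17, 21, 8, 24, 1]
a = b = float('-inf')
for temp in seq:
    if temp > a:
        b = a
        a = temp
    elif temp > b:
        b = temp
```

Second largest (with repeats) in [6, 17, 11, 17, 21, 8, 24, 1]
`b` takes the values: -inf → 6 → 11 → 17 → 21

Answer: 21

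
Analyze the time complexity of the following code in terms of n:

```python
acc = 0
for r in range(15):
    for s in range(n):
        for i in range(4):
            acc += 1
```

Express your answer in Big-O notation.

Each loop level contributes: 1 × n × 1. Multiplying the contributions gives O(n).

Answer: O(n)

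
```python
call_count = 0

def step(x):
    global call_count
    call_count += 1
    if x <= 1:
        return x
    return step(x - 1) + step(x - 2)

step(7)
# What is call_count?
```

Calls(x) = 1 + Calls(x-1) + Calls(x-2); Calls(0)=Calls(1)=1. For x=7 this gives 41.

Answer: 41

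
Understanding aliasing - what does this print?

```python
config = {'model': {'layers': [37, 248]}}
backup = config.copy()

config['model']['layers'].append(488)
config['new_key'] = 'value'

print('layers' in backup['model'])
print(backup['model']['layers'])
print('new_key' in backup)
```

Key concept: shallow copy gotcha with nested dict.
Step by step:
`config = {'model': {'layers': [37, 248]}}` → config = {'model': {'layers': [37, 248]}}
`backup = config.copy()` → backup = {'model': {'layers': [37, 248]}}
`config['model']['layers'].append(488)` → config = {'model': {'layers': [37, 248, 488]}}; backup = {'model': {'layers': [37, 248, 488]}}
`config['new_key'] = 'value'` → config = {'model': {'layers': [37, 248, 488]}, 'new_key': 'value'}
`print('layers' in backup['model'])` → prints True
`print(backup['model']['layers'])` → prints [37, 248, 488]
`print('new_key' in backup)` → prints False

Answer:
True
[37, 248, 488]
False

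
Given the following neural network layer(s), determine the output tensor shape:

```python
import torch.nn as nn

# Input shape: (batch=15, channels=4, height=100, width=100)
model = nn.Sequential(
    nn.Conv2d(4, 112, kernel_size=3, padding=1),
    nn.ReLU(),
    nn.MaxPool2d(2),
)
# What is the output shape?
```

Input: (15, 4, 100, 100) -> after Conv2d: (15, 112, 100, 100) -> after ReLU: (15, 112, 100, 100) -> Output: (15, 112, 50, 50)

Answer: (15, 112, 50, 50)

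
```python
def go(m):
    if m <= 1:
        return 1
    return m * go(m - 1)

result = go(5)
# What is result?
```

go(5) = 5 * 4 * 3 * 2 * 1 = 120

Answer: 120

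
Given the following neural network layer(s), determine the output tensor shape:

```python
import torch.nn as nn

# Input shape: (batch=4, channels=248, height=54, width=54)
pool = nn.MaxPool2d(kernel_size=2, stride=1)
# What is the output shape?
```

Input: (4, 248, 54, 54) -> Output: (4, 248, 53, 53)

Answer: (4, 248, 53, 53)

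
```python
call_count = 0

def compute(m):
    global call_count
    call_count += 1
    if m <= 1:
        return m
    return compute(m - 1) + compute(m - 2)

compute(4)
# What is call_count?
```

Calls(m) = 1 + Calls(m-1) + Calls(m-2); Calls(0)=Calls(1)=1. For m=4 this gives 9.

Answer: 9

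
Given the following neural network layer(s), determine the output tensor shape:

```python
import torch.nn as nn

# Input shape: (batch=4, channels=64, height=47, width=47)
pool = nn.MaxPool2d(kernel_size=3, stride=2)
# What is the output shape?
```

Input: (4, 64, 47, 47) -> Output: (4, 64, 23, 23)

Answer: (4, 64, 23, 23)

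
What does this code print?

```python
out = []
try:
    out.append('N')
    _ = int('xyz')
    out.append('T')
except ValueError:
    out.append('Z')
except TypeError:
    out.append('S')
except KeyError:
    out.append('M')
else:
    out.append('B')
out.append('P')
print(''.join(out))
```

Execution trace: 'N' (try body) → 'Z' (except ValueError) → 'P' (after the try/except). Output: NZP

Answer: NZP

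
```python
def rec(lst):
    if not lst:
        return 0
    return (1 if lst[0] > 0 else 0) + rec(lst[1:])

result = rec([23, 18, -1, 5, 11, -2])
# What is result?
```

Count of positive elements in [23, 18, -1, 5, 11, -2] = 4

Answer: 4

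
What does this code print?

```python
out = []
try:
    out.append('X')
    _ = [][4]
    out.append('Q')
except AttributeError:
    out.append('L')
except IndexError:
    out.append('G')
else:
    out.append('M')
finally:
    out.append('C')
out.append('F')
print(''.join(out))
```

Execution trace: 'X' (try body) → 'G' (except IndexError) → 'C' (finally) → 'F' (after the try/except). Output: XGCF

Answer: XGCF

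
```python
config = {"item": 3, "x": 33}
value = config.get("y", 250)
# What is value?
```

Trace:
`config = {"item": 3, "x": 33}` → config = {'item': 3, 'x': 33}
`value = config.get("y", 250)` → value = 250
So value = 250

Answer: 250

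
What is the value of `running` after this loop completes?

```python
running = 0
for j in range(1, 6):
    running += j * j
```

Sum of squares 1² to 5² = 55
`running` takes the values: 0 → 1 → 5 → 14 → 30 → 55

Answer: 55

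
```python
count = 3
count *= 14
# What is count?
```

Trace:
`count = 3` → count = 3
`count *= 14` → count = 42
So count = 42

Answer: 42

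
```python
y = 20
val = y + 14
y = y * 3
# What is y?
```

Trace:
`y = 20` → y = 20
`val = y + 14` → val = 34
`y = y * 3` → y = 60
So y = 60

Answer: 60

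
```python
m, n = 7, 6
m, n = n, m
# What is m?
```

Trace:
`m, n = 7, 6` → m = 7; n = 6
`m, n = n, m` → m = 6; n = 7
So m = 6

Answer: 6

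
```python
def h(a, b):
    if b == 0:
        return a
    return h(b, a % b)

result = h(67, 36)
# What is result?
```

h(67, 36) -> h(36, 31) -> h(31, 5) -> h(5, 1) -> h(1, 0) -> 1

Answer: 1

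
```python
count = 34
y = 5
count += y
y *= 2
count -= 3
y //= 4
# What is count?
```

Trace:
`count = 34` → count = 34
`y = 5` → y = 5
`count += y` → count = 39
`y *= 2` → y = 10
`count -= 3` → count = 36
`y //= 4` → y = 2
So count = 36

Answer: 36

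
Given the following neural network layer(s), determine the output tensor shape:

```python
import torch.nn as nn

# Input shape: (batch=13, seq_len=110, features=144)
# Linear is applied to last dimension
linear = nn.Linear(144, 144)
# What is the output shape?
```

Input: (13, 110, 144) -> Output: (13, 110, 144)

Answer: (13, 110, 144)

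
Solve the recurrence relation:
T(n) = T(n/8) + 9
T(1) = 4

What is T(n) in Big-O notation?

Each step divides n by 8 and adds 9. After log_8(n) steps we reach T(1)=4. So T(n) = 9·log_8(n) + 4 = O(log n).

Answer: O(log n)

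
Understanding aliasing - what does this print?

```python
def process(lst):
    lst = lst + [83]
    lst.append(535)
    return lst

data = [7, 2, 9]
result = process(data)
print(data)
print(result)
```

Key concept: rebinding parameter vs mutation.
Step by step:
`data = [7, 2, 9]` → data = [7, 2, 9]
`result = process(data)` → result = [7, 2, 9, 83, 535]
`print(data)` → prints [7, 2, 9]
`print(result)` → prints [7, 2, 9, 83, 535]

Answer:
[7, 2, 9]
[7, 2, 9, 83, 535]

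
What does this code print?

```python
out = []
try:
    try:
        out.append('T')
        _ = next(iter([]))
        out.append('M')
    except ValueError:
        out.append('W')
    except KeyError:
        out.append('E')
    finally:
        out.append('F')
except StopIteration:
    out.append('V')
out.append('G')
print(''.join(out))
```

Execution trace: 'T' (try body) → 'F' (finally) → 'V' (outer except StopIteration) → 'G' (after the try/except). Output: TFVG

Answer: TFVG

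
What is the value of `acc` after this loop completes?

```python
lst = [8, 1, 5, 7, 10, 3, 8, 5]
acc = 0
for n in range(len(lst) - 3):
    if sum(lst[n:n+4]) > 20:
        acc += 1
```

Count windows with sum > 20
`acc` takes the values: 0 → 1 → 2 → 3 → 4 → 5

Answer: 5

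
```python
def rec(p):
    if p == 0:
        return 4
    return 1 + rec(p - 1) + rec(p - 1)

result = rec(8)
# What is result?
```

rec(p) = 1 + 2·rec(p-1), rec(0)=4. Closed form: (4+1)·2^8 - 1 = 1279.

Answer: 1279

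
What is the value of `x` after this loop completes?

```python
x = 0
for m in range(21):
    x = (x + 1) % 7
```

Increment mod 7, 21 times = 0
`x` takes the values: 0 → 1 → 2 → 3 → 4 → 5 → 6 → 0 → 1 → 2 → 3 → 4 → 5 → 6 → 0 → 1 → 2 → 3 → 4 → 5 → 6 → 0

Answer: 0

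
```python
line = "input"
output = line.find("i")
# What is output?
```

Trace:
`line = "input"` → line = 'input'
`output = line.find("i")` → output = 0
So output = 0

Answer: 0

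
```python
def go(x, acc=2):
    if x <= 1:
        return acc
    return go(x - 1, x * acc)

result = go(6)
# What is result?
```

Accumulator trace (n, acc): (6, 2) -> (5, 12) -> (4, 60) -> (3, 240) -> (2, 720) -> (1, 1440) -> return 1440

Answer: 1440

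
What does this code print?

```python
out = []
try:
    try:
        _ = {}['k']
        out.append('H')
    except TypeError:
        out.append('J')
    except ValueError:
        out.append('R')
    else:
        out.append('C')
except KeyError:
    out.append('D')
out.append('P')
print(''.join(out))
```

Execution trace: 'D' (outer except KeyError) → 'P' (after the try/except). Output: DP

Answer: DP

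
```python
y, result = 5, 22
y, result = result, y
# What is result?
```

Trace:
`y, result = 5, 22` → y = 5; result = 22
`y, result = result, y` → y = 22; result = 5
So result = 5

Answer: 5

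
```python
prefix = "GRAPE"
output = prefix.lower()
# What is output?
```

Trace:
`prefix = "GRAPE"` → prefix = 'GRAPE'
`output = prefix.lower()` → output = 'grape'
So output = 'grape'

Answer: 'grape'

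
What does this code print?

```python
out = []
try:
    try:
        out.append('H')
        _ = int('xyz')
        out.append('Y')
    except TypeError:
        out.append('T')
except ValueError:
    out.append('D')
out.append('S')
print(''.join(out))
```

Execution trace: 'H' (try body) → 'D' (outer except ValueError) → 'S' (after the try/except). Output: HDS

Answer: HDS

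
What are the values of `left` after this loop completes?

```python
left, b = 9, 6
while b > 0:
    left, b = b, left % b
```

GCD of 9 and 6
`left` takes the values: 9 → 6 → 3

Answer: 3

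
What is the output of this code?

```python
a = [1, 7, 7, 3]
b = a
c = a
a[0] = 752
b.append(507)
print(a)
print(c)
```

Key concept: multiple aliases.
Step by step:
`a = [1, 7, 7, 3]` → a = [1, 7, 7, 3]
`b = a` → b = [1, 7, 7, 3] (same object as a)
`c = a` → c = [1, 7, 7, 3] (same object as a, b)
`a[0] = 752` → a = [752, 7, 7, 3] (same object as b, c); b = [752, 7, 7, 3] (same object as a, c); c = [752, 7, 7, 3] (same object as a, b)
`b.append(507)` → a = [752, 7, 7, 3, 507] (same object as b, c); b = [752, 7, 7, 3, 507] (same object as a, c); c = [752, 7, 7, 3, 507] (same object as a, b)
`print(a)` → prints [752, 7, 7, 3, 507]
`print(c)` → prints [752, 7, 7, 3, 507]

Answer:
[752, 7, 7, 3, 507]
[752, 7, 7, 3, 507]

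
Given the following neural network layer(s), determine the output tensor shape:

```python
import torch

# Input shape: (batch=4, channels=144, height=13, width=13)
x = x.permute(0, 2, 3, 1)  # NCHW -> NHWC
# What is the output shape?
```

Input: (4, 144, 13, 13) -> Output: (4, 13, 13, 144)

Answer: (4, 13, 13, 144)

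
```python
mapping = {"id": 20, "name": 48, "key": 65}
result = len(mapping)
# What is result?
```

Trace:
`mapping = {"id": 20, "name": 48, "key": 65}` → mapping = {'id': 20, 'name': 48, 'key': 65}
`result = len(mapping)` → result = 3
So result = 3

Answer: 3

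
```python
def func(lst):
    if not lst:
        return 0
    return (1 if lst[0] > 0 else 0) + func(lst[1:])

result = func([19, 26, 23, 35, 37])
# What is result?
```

Count of positive elements in [19, 26, 23, 35, 37] = 5

Answer: 5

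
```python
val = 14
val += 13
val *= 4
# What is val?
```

Trace:
`val = 14` → val = 14
`val += 13` → val = 27
`val *= 4` → val = 108
So val = 108

Answer: 108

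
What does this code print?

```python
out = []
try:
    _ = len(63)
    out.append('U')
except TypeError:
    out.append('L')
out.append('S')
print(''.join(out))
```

Execution trace: 'L' (except TypeError) → 'S' (after the try/except). Output: LS

Answer: LS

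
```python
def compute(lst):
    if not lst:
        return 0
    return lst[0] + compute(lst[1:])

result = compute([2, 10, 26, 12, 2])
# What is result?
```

2 + 10 + 26 + 12 + 2 + 0 = 52

Answer: 52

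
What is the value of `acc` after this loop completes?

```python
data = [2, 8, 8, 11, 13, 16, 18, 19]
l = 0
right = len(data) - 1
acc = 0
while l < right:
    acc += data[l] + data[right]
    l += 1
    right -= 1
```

Sum of pairs from ends
`acc` takes the values: 0 → 21 → 47 → 71 → 95

Answer: 95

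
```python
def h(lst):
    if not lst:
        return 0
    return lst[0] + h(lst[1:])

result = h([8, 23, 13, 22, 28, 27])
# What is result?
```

8 + 23 + 13 + 22 + 28 + 27 + 0 = 121

Answer: 121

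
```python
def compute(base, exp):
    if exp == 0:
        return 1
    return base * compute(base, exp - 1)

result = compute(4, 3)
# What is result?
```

compute(4, 3) = 4 * 4 * 4 = 64

Answer: 64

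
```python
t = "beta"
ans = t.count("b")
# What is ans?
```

Trace:
`t = "beta"` → t = 'beta'
`ans = t.count("b")` → ans = 1
So ans = 1

Answer: 1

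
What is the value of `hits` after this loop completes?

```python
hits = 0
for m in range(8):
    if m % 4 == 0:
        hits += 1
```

Count numbers divisible by 4 in range(8)
`hits` takes the values: 0 → 1 → 2

Answer: 2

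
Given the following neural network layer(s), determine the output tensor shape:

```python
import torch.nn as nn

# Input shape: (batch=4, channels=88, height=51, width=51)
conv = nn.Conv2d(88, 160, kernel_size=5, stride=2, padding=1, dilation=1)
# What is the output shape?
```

Input: (4, 88, 51, 51) -> Output: (4, 160, 25, 25)

Answer: (4, 160, 25, 25)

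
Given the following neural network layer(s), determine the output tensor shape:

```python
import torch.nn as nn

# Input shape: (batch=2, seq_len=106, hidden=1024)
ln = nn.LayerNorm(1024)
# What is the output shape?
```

Input: (2, 106, 1024) -> Output: (2, 106, 1024)

Answer: (2, 106, 1024)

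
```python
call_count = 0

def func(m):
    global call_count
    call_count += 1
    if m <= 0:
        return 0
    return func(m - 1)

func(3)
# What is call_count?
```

Linear recursion stepping by 1: 4 calls from m=3 down to ≤0.

Answer: 4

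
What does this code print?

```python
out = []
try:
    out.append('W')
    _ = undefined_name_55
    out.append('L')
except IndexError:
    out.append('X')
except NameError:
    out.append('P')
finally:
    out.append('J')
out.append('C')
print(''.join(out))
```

Execution trace: 'W' (try body) → 'P' (except NameError) → 'J' (finally) → 'C' (after the try/except). Output: WPJC

Answer: WPJC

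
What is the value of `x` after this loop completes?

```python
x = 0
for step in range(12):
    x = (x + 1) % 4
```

Increment mod 4, 12 times = 0
`x` takes the values: 0 → 1 → 2 → 3 → 0 → 1 → 2 → 3 → 0 → 1 → 2 → 3 → 0

Answer: 0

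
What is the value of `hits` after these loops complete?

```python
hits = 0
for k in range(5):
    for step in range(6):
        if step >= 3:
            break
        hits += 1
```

Inner breaks at 3, outer runs 5 times
`hits` takes the values: 0 → 1 → 2 → 3 → 4 → 5 → 6 → 7 → 8 → 9 → 10 → 11 → 12 → 13 → 14 → 15

Answer: 15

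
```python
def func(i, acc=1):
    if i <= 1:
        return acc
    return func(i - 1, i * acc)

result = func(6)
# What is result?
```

Accumulator trace (n, acc): (6, 1) -> (5, 6) -> (4, 30) -> (3, 120) -> (2, 360) -> (1, 720) -> return 720

Answer: 720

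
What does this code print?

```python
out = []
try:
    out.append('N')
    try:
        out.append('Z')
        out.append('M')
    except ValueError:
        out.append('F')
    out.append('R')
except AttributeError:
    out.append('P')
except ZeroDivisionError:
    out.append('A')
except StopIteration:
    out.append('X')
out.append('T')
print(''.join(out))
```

Execution trace: 'N' (try body) → 'Z' (inner try body) → 'M' (inner try body, no exception) → 'R' (try body, no exception) → 'T' (after the try/except). Output: NZMRT

Answer: NZMRT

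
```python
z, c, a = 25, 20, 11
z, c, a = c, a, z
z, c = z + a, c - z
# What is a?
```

Trace:
`z, c, a = 25, 20, 11` → z = 25; c = 20; a = 11
`z, c, a = c, a, z` → z = 20; c = 11; a = 25
`z, c = z + a, c - z` → z = 45; c = -9
So a = 25

Answer: 25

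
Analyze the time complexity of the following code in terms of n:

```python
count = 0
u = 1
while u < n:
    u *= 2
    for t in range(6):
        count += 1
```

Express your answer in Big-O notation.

Each loop level contributes: log n × 1. Multiplying the contributions gives O(log n).

Answer: O(log n)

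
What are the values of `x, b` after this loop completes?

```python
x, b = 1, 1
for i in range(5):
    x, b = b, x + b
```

Fibonacci: after 5 iterations
`x, b` takes the values: (1, 1) → (1, 2) → (2, 3) → (3, 5) → (5, 8) → (8, 13)

Answer: 8, 13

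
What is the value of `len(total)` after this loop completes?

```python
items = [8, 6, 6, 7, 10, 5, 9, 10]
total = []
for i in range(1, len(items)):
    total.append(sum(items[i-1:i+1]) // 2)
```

Number of 2-element averages
`total` takes the values: [] → [7] → [7, 6] → [7, 6, 6] → [7, 6, 6, 8] → [7, 6, 6, 8, 7] → [7, 6, 6, 8, 7, 7] → [7, 6, 6, 8, 7, 7, 9]
So `len(total)` = 7

Answer: 7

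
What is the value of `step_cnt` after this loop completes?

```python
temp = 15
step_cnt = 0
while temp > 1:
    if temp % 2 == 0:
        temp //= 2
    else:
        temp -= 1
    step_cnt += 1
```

Steps to reduce 15 to 1
`step_cnt` takes the values: 0 → 1 → 2 → 3 → 4 → 5 → 6

Answer: 6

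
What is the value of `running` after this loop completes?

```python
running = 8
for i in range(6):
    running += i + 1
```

Start at 8, add 1 to 6 = 29
`running` takes the values: 8 → 9 → 11 → 14 → 18 → 23 → 29

Answer: 29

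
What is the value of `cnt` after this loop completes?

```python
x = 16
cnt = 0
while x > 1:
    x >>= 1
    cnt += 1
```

Count right shifts until 1
`cnt` takes the values: 0 → 1 → 2 → 3 → 4

Answer: 4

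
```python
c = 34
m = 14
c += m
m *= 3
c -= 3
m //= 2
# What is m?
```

Trace:
`c = 34` → c = 34
`m = 14` → m = 14
`c += m` → c = 48
`m *= 3` → m = 42
`c -= 3` → c = 45
`m //= 2` → m = 21
So m = 21

Answer: 21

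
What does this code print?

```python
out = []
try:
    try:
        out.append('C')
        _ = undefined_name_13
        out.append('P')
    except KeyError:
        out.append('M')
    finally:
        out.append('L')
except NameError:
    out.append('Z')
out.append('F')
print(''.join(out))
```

Execution trace: 'C' (try body) → 'L' (finally) → 'Z' (outer except NameError) → 'F' (after the try/except). Output: CLZF

Answer: CLZF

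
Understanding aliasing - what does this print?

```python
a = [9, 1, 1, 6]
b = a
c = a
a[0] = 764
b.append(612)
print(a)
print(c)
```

Key concept: multiple aliases.
Step by step:
`a = [9, 1, 1, 6]` → a = [9, 1, 1, 6]
`b = a` → b = [9, 1, 1, 6] (same object as a)
`c = a` → c = [9, 1, 1, 6] (same object as a, b)
`a[0] = 764` → a = [764, 1, 1, 6] (same object as b, c); b = [764, 1, 1, 6] (same object as a, c); c = [764, 1, 1, 6] (same object as a, b)
`b.append(612)` → a = [764, 1, 1, 6, 612] (same object as b, c); b = [764, 1, 1, 6, 612] (same object as a, c); c = [764, 1, 1, 6, 612] (same object as a, b)
`print(a)` → prints [764, 1, 1, 6, 612]
`print(c)` → prints [764, 1, 1, 6, 612]

Answer:
[764, 1, 1, 6, 612]
[764, 1, 1, 6, 612]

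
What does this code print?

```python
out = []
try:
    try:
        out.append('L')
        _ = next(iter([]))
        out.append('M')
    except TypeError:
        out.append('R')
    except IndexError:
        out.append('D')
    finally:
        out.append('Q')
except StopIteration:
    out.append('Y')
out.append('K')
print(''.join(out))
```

Execution trace: 'L' (try body) → 'Q' (finally) → 'Y' (outer except StopIteration) → 'K' (after the try/except). Output: LQYK

Answer: LQYK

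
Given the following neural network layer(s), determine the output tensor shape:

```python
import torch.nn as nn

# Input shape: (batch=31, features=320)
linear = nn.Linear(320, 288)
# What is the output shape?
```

Input: (31, 320) -> Output: (31, 288)

Answer: (31, 288)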